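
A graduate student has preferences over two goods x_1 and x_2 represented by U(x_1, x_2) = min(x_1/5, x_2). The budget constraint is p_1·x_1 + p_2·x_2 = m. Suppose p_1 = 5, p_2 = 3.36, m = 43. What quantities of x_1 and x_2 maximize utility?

Leontief preferences: the optimum is at the kink where x_1/5 = x_2/1, i.e. x_2 = (1/5)·x_1.
Budget: p_1·x_1 + p_2·(1/5)·x_1 = m, so (5·p_1 + p_2)·x_1 = 5·m.
Demand: x_1*(p_1,p_2,m) = 5·m/(5·p_1 + p_2), x_2* = m/(5·p_1 + p_2).
Here 5·5 + 3.36 = 28.36, giving x_1* = 7.5811 and x_2* = 1.5162.

x_1* = 7.5811, x_2* = 1.5162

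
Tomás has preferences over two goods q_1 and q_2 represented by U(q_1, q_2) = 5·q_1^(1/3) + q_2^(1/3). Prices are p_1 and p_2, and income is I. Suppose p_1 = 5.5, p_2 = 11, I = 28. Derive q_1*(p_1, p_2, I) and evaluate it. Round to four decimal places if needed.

MRS = MU_q_1/MU_q_2 = 5·(q_2/q_1)^(2/3). Set equal to p_1/p_2.
Solve for the ratio: q_2/q_1 = [(1/5)·p_1/p_2]^(1.5).
Substitute q_2 = (q_2/q_1)·q_1 into the budget: q_1* = I/(p_1 + p_2·(q_2/q_1)).
Numerically q_2/q_1 = 0.031623, so q_1* = 28/(5.5 + 11·0.031623) = 4.7881.

q_1* = 4.7881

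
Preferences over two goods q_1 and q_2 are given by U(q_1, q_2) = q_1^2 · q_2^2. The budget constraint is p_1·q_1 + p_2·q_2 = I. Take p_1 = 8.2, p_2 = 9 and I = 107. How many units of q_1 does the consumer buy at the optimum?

Demand: q_1*(p_1,p_2,I) = 0.5·I/p_1 and q_2* = 0.5·I/p_2.
At p_1=8.2, p_2=9, I=107: q_1* = 0.5·107/8.2 = 6.5244.

q_1* = 6.5244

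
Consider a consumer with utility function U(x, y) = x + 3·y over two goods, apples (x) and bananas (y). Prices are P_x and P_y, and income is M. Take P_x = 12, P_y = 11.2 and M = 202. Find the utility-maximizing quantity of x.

x* = 0

Linear utility — the consumer picks whichever good has higher MU/price: 1/12 = 0.0833 vs 3/11.2 = 0.2679.
y gives more utility per dollar, so spend all income on y: y* = M/P_y, x* = 0.
Numerically: x* = 0, y* = 18.0357.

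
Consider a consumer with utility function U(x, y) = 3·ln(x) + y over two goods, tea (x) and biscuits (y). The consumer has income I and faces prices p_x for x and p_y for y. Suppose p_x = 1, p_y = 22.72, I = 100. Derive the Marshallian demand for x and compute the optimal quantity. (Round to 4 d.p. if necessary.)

x* = 68.16

At the given prices: x* = 3·22.72/1 = 68.16.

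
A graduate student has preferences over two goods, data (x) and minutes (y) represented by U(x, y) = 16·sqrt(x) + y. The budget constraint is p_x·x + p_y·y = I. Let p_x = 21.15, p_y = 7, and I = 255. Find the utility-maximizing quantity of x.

x* = 7.0106

MU_x = 8/√x, MU_y = 1. Tangency: 8/√x = p_x/p_y.
Solve: √x = 8·p_y/p_x, so x*(p_x,p_y) = (8·p_y/p_x)², and y* = (I − p_x·x*)/p_y.
Plugging in: x* = (8·7/21.15)² = 7.0106.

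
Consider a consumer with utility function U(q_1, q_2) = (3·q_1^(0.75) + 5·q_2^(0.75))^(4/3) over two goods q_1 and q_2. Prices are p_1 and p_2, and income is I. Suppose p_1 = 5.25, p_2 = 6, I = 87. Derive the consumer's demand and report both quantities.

q_1* = 2.6862, q_2* = 12.1496

MU_q_1 ∝ 3·q_1^(-0.25), MU_q_2 ∝ 5·q_2^(-0.25), so MRS = (3/5)·(q_2/q_1)^(0.25) = p_1/p_2.
Hence q_2/q_1 = ((5/3)·p_1/p_2)^(1/(0.25)), i.e. raised to the 4 power.
With the ratio pinned down, the budget gives q_1* = I/(p_1 + p_2·(q_2/q_1)) and q_2* = (q_2/q_1)·q_1*.
Numerically q_2/q_1 = 4.523006, so q_1* = 87/(5.25 + 6·4.523006) = 2.6862 and q_2* = 4.523006·2.6862 = 12.1496.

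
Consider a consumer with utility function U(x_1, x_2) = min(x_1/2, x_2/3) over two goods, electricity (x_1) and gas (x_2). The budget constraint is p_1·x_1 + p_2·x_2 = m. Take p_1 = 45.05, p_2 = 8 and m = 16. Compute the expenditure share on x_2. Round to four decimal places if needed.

share on x_2 = 0.2103

With perfect complements, no substitution: consume in ratio x_1:x_2 = 2:3.
Budget: p_1·x_1 + p_2·(3/2)·x_1 = m, so (2·p_1 + 3·p_2)·x_1 = 2·m.
Demand: x_1*(p_1,p_2,m) = 2·m/(2·p_1 + 3·p_2), x_2* = 3·m/(2·p_1 + 3·p_2).
Here 2·45.05 + 3·8 = 114.1, giving x_1* = 0.2805 and x_2* = 0.4207.
Expenditure on x_2: 8·0.4207 = 3.3655; share = 0.2103.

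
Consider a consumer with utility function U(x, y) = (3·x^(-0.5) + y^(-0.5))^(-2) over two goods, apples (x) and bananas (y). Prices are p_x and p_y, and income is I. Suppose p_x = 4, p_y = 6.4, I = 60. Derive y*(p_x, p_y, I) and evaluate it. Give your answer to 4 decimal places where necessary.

MU_x ∝ 3·x^(-1.5), MU_y ∝ y^(-1.5), so MRS = 3·(y/x)^(1.5) = p_x/p_y.
Hence y/x = ((1/3)·p_x/p_y)^(1/(1.5)), i.e. raised to the 2/3 power.
With the ratio pinned down, the budget gives x* = I/(p_x + p_y·(y/x)) and y* = (y/x)·x*.
Numerically y/x = 0.35143, so x* = 60/(4 + 6.4·0.35143) = 9.6013 and y* = 0.35143·9.6013 = 3.3742.

y* = 3.3742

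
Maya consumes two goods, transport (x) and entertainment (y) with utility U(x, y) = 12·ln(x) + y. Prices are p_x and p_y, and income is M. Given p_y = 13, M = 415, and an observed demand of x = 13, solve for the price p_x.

MU_x = 12/x, MU_y = 1. Tangency: 12/x = p_x/p_y.
So x*(p_x,p_y) = 12·p_y/p_x, independent of income; and y* = (M − 12·p_y)/p_y.
Set x* = 13 in the demand function and solve for p_x: p_x = 12.

p_x = 12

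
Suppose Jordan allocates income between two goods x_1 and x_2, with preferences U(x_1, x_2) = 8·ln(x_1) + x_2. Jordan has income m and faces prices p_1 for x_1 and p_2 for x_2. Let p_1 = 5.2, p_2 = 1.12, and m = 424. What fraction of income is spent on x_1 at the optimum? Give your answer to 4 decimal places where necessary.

Set MRS = p_1/p_2: (8/x_1)/1 = p_1/p_2.
So x_1*(p_1,p_2) = 8·p_2/p_1, independent of income; and x_2* = (m − 8·p_2)/p_2.
At the given prices: x_1* = 8·1.12/5.2 = 1.7231, and x_2* = 370.5714.
Expenditure on x_1: 5.2·1.7231 = 8.96; share = 0.0211.

share on x_1 = 0.0211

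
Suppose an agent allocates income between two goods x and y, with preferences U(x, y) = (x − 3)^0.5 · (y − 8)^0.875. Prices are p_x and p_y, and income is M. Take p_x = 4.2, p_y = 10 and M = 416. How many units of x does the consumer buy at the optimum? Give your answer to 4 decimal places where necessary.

This is Cobb-Douglas in (x−3, y−8): tangency gives 0.5·p_y·(y−8) = 0.875·p_x·(x−3).
After buying the subsistence bundle (3, 8), a share 4/11 of the remaining income goes to x: x* = 3 + 4/11·(M − 3p_x − 8p_y)/p_x.
Discretionary income = 416 − 3·4.2 − 8·10 = 323.4; x* = 3 + 4/11·323.4/4.2 = 31.

x* = 31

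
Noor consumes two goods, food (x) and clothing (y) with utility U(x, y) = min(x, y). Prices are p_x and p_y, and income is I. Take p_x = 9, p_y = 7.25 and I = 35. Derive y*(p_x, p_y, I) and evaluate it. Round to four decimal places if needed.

With perfect complements, no substitution: consume in ratio x:y = 1:1.
Budget: p_x·x + p_y·x = I, so (p_x + p_y)·x = I.
Demand: x*(p_x,p_y,I) = I/(p_x + p_y), y* = I/(p_x + p_y).
Here 9 + 7.25 = 16.25, giving y* = 2.1538.

y* = 2.1538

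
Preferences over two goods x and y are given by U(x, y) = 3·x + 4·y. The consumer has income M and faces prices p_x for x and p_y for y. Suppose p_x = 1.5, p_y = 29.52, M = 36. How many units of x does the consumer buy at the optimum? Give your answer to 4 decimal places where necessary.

x gives more utility per dollar, so spend all income on x: x* = M/p_x, y* = 0.
Numerically: x* = 24, y* = 0.

x* = 24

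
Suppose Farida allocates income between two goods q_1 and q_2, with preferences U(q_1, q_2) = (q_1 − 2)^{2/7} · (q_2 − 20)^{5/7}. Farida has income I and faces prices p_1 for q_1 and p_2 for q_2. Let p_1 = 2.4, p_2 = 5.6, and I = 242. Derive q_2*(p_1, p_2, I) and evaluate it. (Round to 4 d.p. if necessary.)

This is Cobb-Douglas in (q_1−2, q_2−20): tangency gives 2/7·p_2·(q_2−20) = 5/7·p_1·(q_1−2).
After buying the subsistence bundle (2, 20), a share 2/7 of the remaining income goes to q_1: q_1* = 2 + 2/7·(I − 2p_1 − 20p_2)/p_1.
Discretionary income = 242 − 2·2.4 − 20·5.6 = 125.2; q_2* = 20 + 5/7·125.2/5.6 = 35.9694.

q_2* = 35.9694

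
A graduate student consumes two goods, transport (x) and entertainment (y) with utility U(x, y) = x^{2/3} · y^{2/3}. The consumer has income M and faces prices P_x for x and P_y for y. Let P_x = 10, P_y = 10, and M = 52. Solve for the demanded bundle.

Tangency: MRS = y/x = P_x/P_y.
Rearranging, P_y·y = P_x·x. Substituting into the budget gives P_x·x·(1 + 1) = M.
Demand: x*(P_x,P_y,M) = 0.5·M/P_x and y* = 0.5·M/P_y.
At P_x=10, P_y=10, M=52: x* = 0.5·52/10 = 2.6, y* = 2.6.

x* = 2.6, y* = 2.6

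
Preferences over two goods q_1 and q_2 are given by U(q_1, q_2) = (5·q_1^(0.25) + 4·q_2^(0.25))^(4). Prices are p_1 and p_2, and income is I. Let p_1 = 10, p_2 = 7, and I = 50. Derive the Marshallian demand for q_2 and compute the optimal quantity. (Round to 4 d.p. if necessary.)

q_2* = 3.2533

Numerically q_2/q_1 = 1.194875, so q_1* = 50/(10 + 7·1.194875) = 2.7227 and q_2* = 1.194875·2.7227 = 3.2533.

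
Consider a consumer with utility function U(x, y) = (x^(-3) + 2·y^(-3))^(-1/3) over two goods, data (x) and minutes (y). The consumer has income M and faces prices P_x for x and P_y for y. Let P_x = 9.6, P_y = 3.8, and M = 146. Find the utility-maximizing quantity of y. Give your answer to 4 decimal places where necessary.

MRS = MU_x/MU_y = (1/2)·(y/x)^(4). Set equal to P_x/P_y.
Hence y/x = (2·P_x/P_y)^(1/(4)), i.e. raised to the 0.25 power.
Substitute y = (y/x)·x into the budget: x* = M/(P_x + P_y·(y/x)).
Numerically y/x = 1.499268, so x* = 146/(9.6 + 3.8·1.499268) = 9.5442 and y* = 1.499268·9.5442 = 14.3093.

y* = 14.3093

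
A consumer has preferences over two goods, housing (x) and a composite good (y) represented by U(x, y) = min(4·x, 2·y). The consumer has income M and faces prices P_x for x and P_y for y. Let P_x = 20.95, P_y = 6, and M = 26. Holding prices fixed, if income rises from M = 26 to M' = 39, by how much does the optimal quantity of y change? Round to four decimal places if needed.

Δy* = 0.7891

With perfect complements, no substitution: consume in ratio x:y = 2:4.
Budget: P_x·x + P_y·2·x = M, so (2·P_x + 4·P_y)·x = 2·M.
Demand: x*(P_x,P_y,M) = 2·M/(2·P_x + 4·P_y), y* = 4·M/(2·P_x + 4·P_y).
Here 2·20.95 + 4·6 = 65.9, giving y* = 1.5781.
At M' = 39: y* = 2.3672. Change: 2.3672 − 1.5781 = 0.7891.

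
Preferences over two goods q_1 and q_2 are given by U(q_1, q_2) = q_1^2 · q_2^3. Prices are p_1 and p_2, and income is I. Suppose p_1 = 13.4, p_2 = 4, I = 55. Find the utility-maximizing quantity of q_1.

q_1* = 1.6418

MU_q_1/MU_q_2 = (2·q_2)/(3·q_1); tangency sets this equal to p_1/p_2.
So 2·p_2·q_2 = 3·p_1·q_1; combined with the budget, a share 0.4 of income goes to q_1.
Demand: q_1*(p_1,p_2,I) = 0.4·I/p_1 and q_2* = 0.6·I/p_2.
At p_1=13.4, p_2=4, I=55: q_1* = 0.4·55/13.4 = 1.6418.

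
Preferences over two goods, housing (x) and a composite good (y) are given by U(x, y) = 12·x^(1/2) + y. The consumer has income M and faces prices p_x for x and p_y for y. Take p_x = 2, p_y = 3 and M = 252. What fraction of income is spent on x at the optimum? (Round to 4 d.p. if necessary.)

share on x = 0.6429

Set MRS = p_x/p_y: 6·x^(−1/2) = p_x/p_y.
Solve: √x = 6·p_y/p_x, so x*(p_x,p_y) = (6·p_y/p_x)², and y* = (M − p_x·x*)/p_y.
Plugging in: x* = (6·3/2)² = 81, y* = 30.
Expenditure on x: 2·81 = 162; share = 0.6429.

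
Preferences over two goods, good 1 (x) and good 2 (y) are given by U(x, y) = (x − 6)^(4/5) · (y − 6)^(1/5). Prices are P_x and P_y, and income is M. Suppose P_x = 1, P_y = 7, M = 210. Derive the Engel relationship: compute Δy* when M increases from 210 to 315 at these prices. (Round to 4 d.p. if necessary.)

MRS = 4·(y−6)/(x−6). Tangency with P_x/P_y gives y−6 = (1/4)·(P_x/P_y)·(x−6).
After buying the subsistence bundle (6, 6), a share 0.8 of the remaining income goes to x: x* = 6 + 0.8·(M − 6P_x − 6P_y)/P_x.
Discretionary income = 210 − 6·1 − 6·7 = 162; y* = 6 + 0.2·162/7 = 10.6286.
At M' = 315: y* = 13.6286. Change: 13.6286 − 10.6286 = 3.

Δy* = 3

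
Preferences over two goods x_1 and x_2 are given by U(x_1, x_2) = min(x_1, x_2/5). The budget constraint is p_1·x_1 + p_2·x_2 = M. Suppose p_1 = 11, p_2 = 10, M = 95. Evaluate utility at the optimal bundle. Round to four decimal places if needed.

V = 1.5574

With perfect complements, no substitution: consume in ratio x_1:x_2 = 1:5.
Budget: p_1·x_1 + p_2·5·x_1 = M, so (p_1 + 5·p_2)·x_1 = M.
Demand: x_1*(p_1,p_2,M) = M/(p_1 + 5·p_2), x_2* = 5·M/(p_1 + 5·p_2).
Here 11 + 5·10 = 61, giving x_1* = 1.5574 and x_2* = 7.7869.
Utility at the optimum: U(1.5574, 7.7869) = 1.5574.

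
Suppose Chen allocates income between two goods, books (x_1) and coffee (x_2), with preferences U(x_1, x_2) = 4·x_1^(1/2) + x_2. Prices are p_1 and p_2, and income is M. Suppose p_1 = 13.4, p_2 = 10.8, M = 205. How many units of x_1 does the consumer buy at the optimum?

x_1* = 2.5984

Set MRS = p_1/p_2: 2·x_1^(−1/2) = p_1/p_2.
Solve: √x_1 = 2·p_2/p_1, so x_1*(p_1,p_2) = (2·p_2/p_1)², and x_2* = (M − p_1·x_1*)/p_2.
Plugging in: x_1* = (2·10.8/13.4)² = 2.5984.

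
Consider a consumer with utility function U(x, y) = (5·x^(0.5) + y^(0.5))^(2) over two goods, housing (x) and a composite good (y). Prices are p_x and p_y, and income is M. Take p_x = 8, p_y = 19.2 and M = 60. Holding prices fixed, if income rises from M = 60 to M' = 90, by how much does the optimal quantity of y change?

Δy* = 0.0256

MU_x ∝ 5·x^(-0.5), MU_y ∝ y^(-0.5), so MRS = 5·(y/x)^(0.5) = p_x/p_y.
Hence y/x = ((1/5)·p_x/p_y)^(1/(0.5)), i.e. raised to the 2 power.
With the ratio pinned down, the budget gives x* = M/(p_x + p_y·(y/x)) and y* = (y/x)·x*.
Numerically y/x = 0.006944, so x* = 60/(8 + 19.2·0.006944) = 7.377 and y* = 0.006944·7.377 = 0.0512.
At M' = 90: y* = 0.0768. Change: 0.0768 − 0.0512 = 0.0256.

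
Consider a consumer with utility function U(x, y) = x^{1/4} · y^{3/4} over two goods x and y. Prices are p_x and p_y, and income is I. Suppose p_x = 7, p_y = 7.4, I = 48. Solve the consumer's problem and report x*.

MU_x/MU_y = (0.25·y)/(0.75·x); tangency sets this equal to p_x/p_y.
So 0.25·p_y·y = 0.75·p_x·x; combined with the budget, a share 0.25 of income goes to x.
Demand: x*(p_x,p_y,I) = 0.25·I/p_x and y* = 0.75·I/p_y.
At p_x=7, p_y=7.4, I=48: x* = 0.25·48/7 = 1.7143.

x* = 1.7143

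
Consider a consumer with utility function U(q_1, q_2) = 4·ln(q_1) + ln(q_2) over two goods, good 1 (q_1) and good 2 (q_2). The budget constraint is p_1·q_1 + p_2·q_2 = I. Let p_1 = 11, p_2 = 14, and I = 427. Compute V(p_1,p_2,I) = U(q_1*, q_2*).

V = 15.5513

Tangency: MRS = 4·q_2/q_1 = p_1/p_2.
Rearranging, p_2·q_2 = (1/4)·p_1·q_1. Substituting into the budget gives p_1·q_1·(1 + (1/4)) = I.
Demand: q_1*(p_1,p_2,I) = 0.8·I/p_1 and q_2* = 0.2·I/p_2.
At p_1=11, p_2=14, I=427: q_1* = 0.8·427/11 = 31.0545, q_2* = 6.1.
Utility at the optimum: U(31.0545, 6.1) = 15.5513.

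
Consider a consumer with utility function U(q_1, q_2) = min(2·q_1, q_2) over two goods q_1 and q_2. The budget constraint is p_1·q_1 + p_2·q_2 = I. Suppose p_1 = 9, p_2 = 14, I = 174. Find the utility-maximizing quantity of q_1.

Leontief preferences: the optimum is at the kink where q_1/1 = q_2/2, i.e. q_2 = 2·q_1.
Budget: p_1·q_1 + p_2·2·q_1 = I, so (p_1 + 2·p_2)·q_1 = I.
Demand: q_1*(p_1,p_2,I) = I/(p_1 + 2·p_2), q_2* = 2·I/(p_1 + 2·p_2).
Here 9 + 2·14 = 37, giving q_1* = 4.7027.

q_1* = 4.7027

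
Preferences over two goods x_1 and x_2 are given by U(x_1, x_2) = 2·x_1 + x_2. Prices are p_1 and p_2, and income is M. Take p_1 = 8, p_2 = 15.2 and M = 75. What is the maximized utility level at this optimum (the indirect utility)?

V = 18.75

Perfect substitutes: compare marginal utility per dollar. 2/p_1 vs 1/p_2 → 0.25 vs 0.0658.
x_1 gives more utility per dollar, so spend all income on x_1: x_1* = M/p_1, x_2* = 0.
Numerically: x_1* = 9.375, x_2* = 0.
Utility at the optimum: U(9.375, 0) = 18.75.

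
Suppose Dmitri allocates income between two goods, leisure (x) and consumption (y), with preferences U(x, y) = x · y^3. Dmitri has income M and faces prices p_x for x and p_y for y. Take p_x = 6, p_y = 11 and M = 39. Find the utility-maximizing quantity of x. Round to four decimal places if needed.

x* = 1.625

MU_x/MU_y = (y)/(3·x); tangency sets this equal to p_x/p_y.
So p_y·y = 3·p_x·x; combined with the budget, a share 0.25 of income goes to x.
Demand: x*(p_x,p_y,M) = 0.25·M/p_x and y* = 0.75·M/p_y.
At p_x=6, p_y=11, M=39: x* = 0.25·39/6 = 1.625.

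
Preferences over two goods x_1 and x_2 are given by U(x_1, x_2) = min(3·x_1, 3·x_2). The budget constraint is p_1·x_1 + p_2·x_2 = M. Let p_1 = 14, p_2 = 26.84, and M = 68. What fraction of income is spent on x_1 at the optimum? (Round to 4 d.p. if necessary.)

With perfect complements, no substitution: consume in ratio x_1:x_2 = 3:3.
Budget: p_1·x_1 + p_2·x_1 = M, so (3·p_1 + 3·p_2)·x_1 = 3·M.
Demand: x_1*(p_1,p_2,M) = 3·M/(3·p_1 + 3·p_2), x_2* = 3·M/(3·p_1 + 3·p_2).
Here 3·14 + 3·26.84 = 122.52, giving x_1* = 1.665 and x_2* = 1.665.
Expenditure on x_1: 14·1.665 = 23.3105; share = 0.3428.

share on x_1 = 0.3428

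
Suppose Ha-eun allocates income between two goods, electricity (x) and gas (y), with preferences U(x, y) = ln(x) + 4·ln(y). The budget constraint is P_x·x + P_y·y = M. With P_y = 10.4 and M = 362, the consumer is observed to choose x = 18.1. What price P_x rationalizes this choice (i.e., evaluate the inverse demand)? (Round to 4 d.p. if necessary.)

The MRS is (1/4)·y/x. Set MRS = P_x/P_y.
So P_y·y = 4·P_x·x; combined with the budget, a share 0.2 of income goes to x.
Demand: x*(P_x,P_y,M) = 0.2·M/P_x and y* = 0.8·M/P_y.
Set x* = 18.1 in the demand function and solve for P_x: P_x = 4.

P_x = 4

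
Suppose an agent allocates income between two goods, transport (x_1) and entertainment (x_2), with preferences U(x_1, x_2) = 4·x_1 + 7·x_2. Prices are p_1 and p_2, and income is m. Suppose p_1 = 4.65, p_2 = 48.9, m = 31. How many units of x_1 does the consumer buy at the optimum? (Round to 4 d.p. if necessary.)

x_1* = 6.6667

Numerically: x_1* = 6.6667, x_2* = 0.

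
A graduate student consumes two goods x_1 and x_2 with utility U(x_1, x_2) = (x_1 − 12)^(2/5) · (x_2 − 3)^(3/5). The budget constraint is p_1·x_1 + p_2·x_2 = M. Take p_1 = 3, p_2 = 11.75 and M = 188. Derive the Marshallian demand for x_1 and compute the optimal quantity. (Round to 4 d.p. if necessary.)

x_1* = 27.5667

Let x_1' = x_1−12, x_2' = x_2−3. MRS = (2/3)·x_2'/x_1' = p_1/p_2.
After buying the subsistence bundle (12, 3), a share 0.4 of the remaining income goes to x_1: x_1* = 12 + 0.4·(M − 12p_1 − 3p_2)/p_1.
Discretionary income = 188 − 12·3 − 3·11.75 = 116.75; x_1* = 12 + 0.4·116.75/3 = 27.5667.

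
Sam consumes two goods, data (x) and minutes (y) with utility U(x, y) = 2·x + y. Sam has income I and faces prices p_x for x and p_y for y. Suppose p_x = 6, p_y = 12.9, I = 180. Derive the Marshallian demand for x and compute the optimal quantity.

x* = 30

Linear utility — the consumer picks whichever good has higher MU/price: 2/6 = 0.3333 vs 1/12.9 = 0.0775.
x gives more utility per dollar, so spend all income on x: x* = I/p_x, y* = 0.
Numerically: x* = 30, y* = 0.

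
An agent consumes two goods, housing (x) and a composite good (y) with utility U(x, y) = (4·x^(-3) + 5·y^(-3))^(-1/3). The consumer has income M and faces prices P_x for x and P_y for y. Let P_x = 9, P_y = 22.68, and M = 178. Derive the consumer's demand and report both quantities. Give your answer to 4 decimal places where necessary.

x* = 6.3495, y* = 5.3287

From the CES first-order condition, (4/5)·(y/x)^(4) = P_x/P_y.
Hence y/x = ((5/4)·P_x/P_y)^(1/(4)), i.e. raised to the 0.25 power.
Substitute y = (y/x)·x into the budget: x* = M/(P_x + P_y·(y/x)).
Numerically y/x = 0.839223, so x* = 178/(9 + 22.68·0.839223) = 6.3495 and y* = 0.839223·6.3495 = 5.3287.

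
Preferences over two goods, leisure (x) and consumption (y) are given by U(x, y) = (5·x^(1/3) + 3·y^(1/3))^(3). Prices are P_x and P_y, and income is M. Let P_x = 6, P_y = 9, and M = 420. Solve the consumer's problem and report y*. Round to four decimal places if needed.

From the CES first-order condition, (5/3)·(y/x)^(2/3) = P_x/P_y.
Hence y/x = ((3/5)·P_x/P_y)^(1/(2/3)), i.e. raised to the 1.5 power.
With the ratio pinned down, the budget gives x* = M/(P_x + P_y·(y/x)) and y* = (y/x)·x*.
Numerically y/x = 0.252982, so x* = 420/(6 + 9·0.252982) = 50.744 and y* = 0.252982·50.744 = 12.8373.

y* = 12.8373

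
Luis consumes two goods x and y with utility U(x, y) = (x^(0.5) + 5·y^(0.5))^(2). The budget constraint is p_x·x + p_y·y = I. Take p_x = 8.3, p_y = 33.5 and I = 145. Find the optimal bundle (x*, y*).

x* = 2.4284, y* = 3.7267

MRS = MU_x/MU_y = (1/5)·(y/x)^(0.5). Set equal to p_x/p_y.
Hence y/x = (5·p_x/p_y)^(1/(0.5)), i.e. raised to the 2 power.
With the ratio pinned down, the budget gives x* = I/(p_x + p_y·(y/x)) and y* = (y/x)·x*.
Numerically y/x = 1.53464, so x* = 145/(8.3 + 33.5·1.53464) = 2.4284 and y* = 1.53464·2.4284 = 3.7267.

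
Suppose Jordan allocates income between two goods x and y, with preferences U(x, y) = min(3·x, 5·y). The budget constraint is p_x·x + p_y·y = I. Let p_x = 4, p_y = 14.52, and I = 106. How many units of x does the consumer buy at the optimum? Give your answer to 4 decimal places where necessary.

x* = 8.3386

Demand: x*(p_x,p_y,I) = 5·I/(5·p_x + 3·p_y), y* = 3·I/(5·p_x + 3·p_y).
Here 5·4 + 3·14.52 = 63.56, giving x* = 8.3386.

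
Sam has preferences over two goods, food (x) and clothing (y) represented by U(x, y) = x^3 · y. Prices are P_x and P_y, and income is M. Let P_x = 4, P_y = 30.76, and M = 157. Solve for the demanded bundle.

x* = 29.4375, y* = 1.276

Demand: x*(P_x,P_y,M) = 0.75·M/P_x and y* = 0.25·M/P_y.
At P_x=4, P_y=30.76, M=157: x* = 0.75·157/4 = 29.4375, y* = 1.276.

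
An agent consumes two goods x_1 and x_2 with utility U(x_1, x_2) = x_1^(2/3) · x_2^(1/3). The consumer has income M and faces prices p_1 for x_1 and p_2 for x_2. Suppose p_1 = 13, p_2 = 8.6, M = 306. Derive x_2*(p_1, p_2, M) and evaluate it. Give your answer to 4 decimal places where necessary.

Demand: x_1*(p_1,p_2,M) = 2/3·M/p_1 and x_2* = 1/3·M/p_2.
At p_1=13, p_2=8.6, M=306: x_2* = 1/3·306/8.6 = 11.8605.

x_2* = 11.8605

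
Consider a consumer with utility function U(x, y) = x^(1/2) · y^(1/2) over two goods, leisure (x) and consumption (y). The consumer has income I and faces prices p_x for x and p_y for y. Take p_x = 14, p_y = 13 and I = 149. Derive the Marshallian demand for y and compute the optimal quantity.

MU_x/MU_y = (0.5·y)/(0.5·x); tangency sets this equal to p_x/p_y.
Rearranging, p_y·y = p_x·x. Substituting into the budget gives p_x·x·(1 + 1) = I.
Demand: x*(p_x,p_y,I) = 0.5·I/p_x and y* = 0.5·I/p_y.
At p_x=14, p_y=13, I=149: y* = 0.5·149/13 = 5.7308.

y* = 5.7308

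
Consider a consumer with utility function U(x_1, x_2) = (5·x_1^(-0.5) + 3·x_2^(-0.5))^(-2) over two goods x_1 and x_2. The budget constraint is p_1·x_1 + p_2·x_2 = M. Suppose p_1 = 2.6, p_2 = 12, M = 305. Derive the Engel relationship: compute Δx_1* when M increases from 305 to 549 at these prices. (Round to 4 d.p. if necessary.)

MU_x_1 ∝ 5·x_1^(-1.5), MU_x_2 ∝ 3·x_2^(-1.5), so MRS = (5/3)·(x_2/x_1)^(1.5) = p_1/p_2.
Hence x_2/x_1 = ((3/5)·p_1/p_2)^(1/(1.5)), i.e. raised to the 2/3 power.
Substitute x_2 = (x_2/x_1)·x_1 into the budget: x_1* = M/(p_1 + p_2·(x_2/x_1)).
Numerically x_2/x_1 = 0.256623, so x_1* = 305/(2.6 + 12·0.256623) = 53.7021.
At M' = 549: x_1* = 96.6638. Change: 96.6638 − 53.7021 = 42.9617.

Δx_1* = 42.9617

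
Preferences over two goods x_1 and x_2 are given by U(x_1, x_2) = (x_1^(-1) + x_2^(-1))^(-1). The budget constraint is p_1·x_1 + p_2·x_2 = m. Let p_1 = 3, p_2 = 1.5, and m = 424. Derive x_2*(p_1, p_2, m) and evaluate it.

x_2* = 117.0844

From the CES first-order condition, (x_2/x_1)^(2) = p_1/p_2.
Hence x_2/x_1 = (p_1/p_2)^(1/(2)), i.e. raised to the 0.5 power.
Substitute x_2 = (x_2/x_1)·x_1 into the budget: x_1* = m/(p_1 + p_2·(x_2/x_1)).
Numerically x_2/x_1 = 1.414214, so x_1* = 424/(3 + 1.5·1.414214) = 82.7911 and x_2* = 1.414214·82.7911 = 117.0844.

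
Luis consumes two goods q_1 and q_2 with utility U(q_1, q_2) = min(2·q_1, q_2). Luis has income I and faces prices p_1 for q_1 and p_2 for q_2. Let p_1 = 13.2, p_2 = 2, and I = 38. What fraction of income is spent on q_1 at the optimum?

share on q_1 = 0.7674

Leontief preferences: the optimum is at the kink where q_1/1 = q_2/2, i.e. q_2 = 2·q_1.
Budget: p_1·q_1 + p_2·2·q_1 = I, so (p_1 + 2·p_2)·q_1 = I.
Demand: q_1*(p_1,p_2,I) = I/(p_1 + 2·p_2), q_2* = 2·I/(p_1 + 2·p_2).
Here 13.2 + 2·2 = 17.2, giving q_1* = 2.2093 and q_2* = 4.4186.
Expenditure on q_1: 13.2·2.2093 = 29.1628; share = 0.7674.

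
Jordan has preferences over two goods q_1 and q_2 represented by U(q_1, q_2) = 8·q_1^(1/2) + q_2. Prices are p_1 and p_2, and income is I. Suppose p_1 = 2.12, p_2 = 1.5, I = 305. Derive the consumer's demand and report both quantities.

q_1* = 8.01, q_2* = 192.0126

Solve: √q_1 = 4·p_2/p_1, so q_1*(p_1,p_2) = (4·p_2/p_1)², and q_2* = (I − p_1·q_1*)/p_2.
Plugging in: q_1* = (4·1.5/2.12)² = 8.01, q_2* = 192.0126.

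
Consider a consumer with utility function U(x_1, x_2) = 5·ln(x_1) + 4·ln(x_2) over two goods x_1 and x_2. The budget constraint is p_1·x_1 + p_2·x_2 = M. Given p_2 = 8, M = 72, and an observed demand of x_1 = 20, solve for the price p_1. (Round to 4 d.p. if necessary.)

p_1 = 2

The MRS is (5/4)·x_2/x_1. Set MRS = p_1/p_2.
Rearranging, p_2·x_2 = (4/5)·p_1·x_1. Substituting into the budget gives p_1·x_1·(1 + (4/5)) = M.
Demand: x_1*(p_1,p_2,M) = 5/9·M/p_1 and x_2* = 4/9·M/p_2.
Set x_1* = 20 in the demand function and solve for p_1: p_1 = 2.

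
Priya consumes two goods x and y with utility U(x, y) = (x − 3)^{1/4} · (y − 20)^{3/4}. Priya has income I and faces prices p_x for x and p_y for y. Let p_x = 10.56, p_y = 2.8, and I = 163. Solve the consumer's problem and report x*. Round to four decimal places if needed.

x* = 4.7831

Substituting into the budget: x* = 3 + 0.25·(I − 3·p_x − 20·p_y)/p_x, and y* = 20 + 0.75·(…)/p_y.
Discretionary income = 163 − 3·10.56 − 20·2.8 = 75.32; x* = 3 + 0.25·75.32/10.56 = 4.7831.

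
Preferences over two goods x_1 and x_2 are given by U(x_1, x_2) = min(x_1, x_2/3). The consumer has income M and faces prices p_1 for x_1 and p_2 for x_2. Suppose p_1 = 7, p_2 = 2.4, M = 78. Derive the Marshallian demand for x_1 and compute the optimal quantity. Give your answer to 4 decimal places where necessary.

Demand: x_1*(p_1,p_2,M) = M/(p_1 + 3·p_2), x_2* = 3·M/(p_1 + 3·p_2).
Here 7 + 3·2.4 = 14.2, giving x_1* = 5.493.

x_1* = 5.493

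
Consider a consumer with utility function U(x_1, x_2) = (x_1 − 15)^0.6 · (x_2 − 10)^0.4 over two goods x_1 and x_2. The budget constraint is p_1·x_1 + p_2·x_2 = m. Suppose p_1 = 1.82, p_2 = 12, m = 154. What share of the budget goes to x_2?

Let x_1' = x_1−15, x_2' = x_2−10. MRS = (3/2)·x_2'/x_1' = p_1/p_2.
Substituting into the budget: x_1* = 15 + 0.6·(m − 15·p_1 − 10·p_2)/p_1, and x_2* = 10 + 0.4·(…)/p_2.
Discretionary income = 154 − 15·1.82 − 10·12 = 6.7; x_1* = 15 + 0.6·6.7/1.82 = 17.2088; x_2* = 10 + 0.4·6.7/12 = 10.2233.
Expenditure on x_2: 12·10.2233 = 122.68; share = 0.7966.

share on x_2 = 0.7966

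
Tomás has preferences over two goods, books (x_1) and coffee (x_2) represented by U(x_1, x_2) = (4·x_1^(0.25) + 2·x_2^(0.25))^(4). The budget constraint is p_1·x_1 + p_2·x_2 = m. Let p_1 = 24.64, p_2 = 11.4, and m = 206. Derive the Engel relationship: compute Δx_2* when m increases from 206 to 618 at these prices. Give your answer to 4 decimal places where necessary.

Δx_2* = 12.2554

From the CES first-order condition, 2·(x_2/x_1)^(0.75) = p_1/p_2.
Hence x_2/x_1 = ((1/2)·p_1/p_2)^(1/(0.75)), i.e. raised to the 4/3 power.
With the ratio pinned down, the budget gives x_1* = m/(p_1 + p_2·(x_2/x_1)) and x_2* = (x_2/x_1)·x_1*.
Numerically x_2/x_1 = 1.109025, so x_1* = 206/(24.64 + 11.4·1.109025) = 5.5253 and x_2* = 1.109025·5.5253 = 6.1277.
At m' = 618: x_2* = 18.3832. Change: 18.3832 − 6.1277 = 12.2554.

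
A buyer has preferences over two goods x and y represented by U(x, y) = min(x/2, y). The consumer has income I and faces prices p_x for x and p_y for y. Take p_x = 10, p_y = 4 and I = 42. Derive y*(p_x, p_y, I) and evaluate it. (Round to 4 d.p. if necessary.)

Leontief preferences: the optimum is at the kink where x/2 = y/1, i.e. y = (1/2)·x.
Budget: p_x·x + p_y·(1/2)·x = I, so (2·p_x + p_y)·x = 2·I.
Demand: x*(p_x,p_y,I) = 2·I/(2·p_x + p_y), y* = I/(2·p_x + p_y).
Here 2·10 + 4 = 24, giving y* = 1.75.

y* = 1.75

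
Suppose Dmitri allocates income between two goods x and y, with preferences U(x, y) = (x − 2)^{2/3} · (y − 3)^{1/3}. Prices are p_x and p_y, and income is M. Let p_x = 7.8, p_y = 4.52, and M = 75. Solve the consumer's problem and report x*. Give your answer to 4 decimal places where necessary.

After buying the subsistence bundle (2, 3), a share 2/3 of the remaining income goes to x: x* = 2 + 2/3·(M − 2p_x − 3p_y)/p_x.
Discretionary income = 75 − 2·7.8 − 3·4.52 = 45.84; x* = 2 + 2/3·45.84/7.8 = 5.9179.

x* = 5.9179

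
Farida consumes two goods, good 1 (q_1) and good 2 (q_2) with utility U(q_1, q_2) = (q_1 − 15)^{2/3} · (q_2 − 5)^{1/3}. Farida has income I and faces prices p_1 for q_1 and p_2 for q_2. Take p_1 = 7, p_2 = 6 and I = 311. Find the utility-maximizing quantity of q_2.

q_2* = 14.7778

Let q_1' = q_1−15, q_2' = q_2−5. MRS = 2·q_2'/q_1' = p_1/p_2.
After buying the subsistence bundle (15, 5), a share 2/3 of the remaining income goes to q_1: q_1* = 15 + 2/3·(I − 15p_1 − 5p_2)/p_1.
Discretionary income = 311 − 15·7 − 5·6 = 176; q_2* = 5 + 1/3·176/6 = 14.7778.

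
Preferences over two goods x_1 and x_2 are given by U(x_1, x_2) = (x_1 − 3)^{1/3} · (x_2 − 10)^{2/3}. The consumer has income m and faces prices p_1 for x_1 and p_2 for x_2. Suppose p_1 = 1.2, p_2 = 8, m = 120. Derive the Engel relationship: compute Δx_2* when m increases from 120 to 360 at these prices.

Let x_1' = x_1−3, x_2' = x_2−10. MRS = (1/2)·x_2'/x_1' = p_1/p_2.
After buying the subsistence bundle (3, 10), a share 1/3 of the remaining income goes to x_1: x_1* = 3 + 1/3·(m − 3p_1 − 10p_2)/p_1.
Discretionary income = 120 − 3·1.2 − 10·8 = 36.4; x_2* = 10 + 2/3·36.4/8 = 13.0333.
At m' = 360: x_2* = 33.0333. Change: 33.0333 − 13.0333 = 20.

Δx_2* = 20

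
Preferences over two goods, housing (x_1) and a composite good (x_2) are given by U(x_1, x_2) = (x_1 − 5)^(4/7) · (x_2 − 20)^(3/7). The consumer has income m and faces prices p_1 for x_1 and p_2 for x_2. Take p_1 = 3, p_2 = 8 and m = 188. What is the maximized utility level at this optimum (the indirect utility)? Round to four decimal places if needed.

V = 1.4377

Substituting into the budget: x_1* = 5 + 4/7·(m − 5·p_1 − 20·p_2)/p_1, and x_2* = 20 + 3/7·(…)/p_2.
Discretionary income = 188 − 5·3 − 20·8 = 13; x_1* = 5 + 4/7·13/3 = 7.4762; x_2* = 20 + 3/7·13/8 = 20.6964.
Utility at the optimum: U(7.4762, 20.6964) = 1.4377.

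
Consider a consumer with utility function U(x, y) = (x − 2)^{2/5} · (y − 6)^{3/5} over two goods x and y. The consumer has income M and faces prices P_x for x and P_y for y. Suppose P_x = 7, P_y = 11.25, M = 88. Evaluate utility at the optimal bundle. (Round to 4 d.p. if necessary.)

V = 0.3564

Substituting into the budget: x* = 2 + 0.4·(M − 2·P_x − 6·P_y)/P_x, and y* = 6 + 0.6·(…)/P_y.
Discretionary income = 88 − 2·7 − 6·11.25 = 6.5; x* = 2 + 0.4·6.5/7 = 2.3714; y* = 6 + 0.6·6.5/11.25 = 6.3467.
Utility at the optimum: U(2.3714, 6.3467) = 0.3564.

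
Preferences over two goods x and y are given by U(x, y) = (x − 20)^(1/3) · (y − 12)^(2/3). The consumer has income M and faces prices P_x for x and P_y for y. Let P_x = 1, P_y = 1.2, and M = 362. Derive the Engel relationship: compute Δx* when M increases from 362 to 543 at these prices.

Δx* = 60.3333

Discretionary income = 362 − 20·1 − 12·1.2 = 327.6; x* = 20 + 1/3·327.6/1 = 129.2.
At M' = 543: x* = 189.5333. Change: 189.5333 − 129.2 = 60.3333.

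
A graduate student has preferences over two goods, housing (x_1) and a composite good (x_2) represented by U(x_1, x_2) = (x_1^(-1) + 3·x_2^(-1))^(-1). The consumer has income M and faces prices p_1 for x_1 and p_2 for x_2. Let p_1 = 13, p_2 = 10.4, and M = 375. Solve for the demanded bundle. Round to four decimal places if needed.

With the ratio pinned down, the budget gives x_1* = M/(p_1 + p_2·(x_2/x_1)) and x_2* = (x_2/x_1)·x_1*.
Numerically x_2/x_1 = 1.936492, so x_1* = 375/(13 + 10.4·1.936492) = 11.3158 and x_2* = 1.936492·11.3158 = 21.9129.

x_1* = 11.3158, x_2* = 21.9129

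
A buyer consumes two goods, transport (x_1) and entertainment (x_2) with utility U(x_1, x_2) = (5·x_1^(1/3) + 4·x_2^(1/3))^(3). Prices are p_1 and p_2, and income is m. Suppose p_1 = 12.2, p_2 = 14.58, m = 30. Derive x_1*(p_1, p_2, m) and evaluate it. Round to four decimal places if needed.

x_1* = 1.4862

Substitute x_2 = (x_2/x_1)·x_1 into the budget: x_1* = m/(p_1 + p_2·(x_2/x_1)).
Numerically x_2/x_1 = 0.547695, so x_1* = 30/(12.2 + 14.58·0.547695) = 1.4862.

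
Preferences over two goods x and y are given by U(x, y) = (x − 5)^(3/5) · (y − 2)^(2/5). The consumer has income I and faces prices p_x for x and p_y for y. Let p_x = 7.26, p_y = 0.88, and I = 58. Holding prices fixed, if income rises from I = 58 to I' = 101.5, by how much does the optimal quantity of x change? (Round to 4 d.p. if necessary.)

MRS = (3/2)·(y−2)/(x−5). Tangency with p_x/p_y gives y−2 = (2/3)·(p_x/p_y)·(x−5).
After buying the subsistence bundle (5, 2), a share 0.6 of the remaining income goes to x: x* = 5 + 0.6·(I − 5p_x − 2p_y)/p_x.
Discretionary income = 58 − 5·7.26 − 2·0.88 = 19.94; x* = 5 + 0.6·19.94/7.26 = 6.6479.
At I' = 101.5: x* = 10.243. Change: 10.243 − 6.6479 = 3.595.

Δx* = 3.595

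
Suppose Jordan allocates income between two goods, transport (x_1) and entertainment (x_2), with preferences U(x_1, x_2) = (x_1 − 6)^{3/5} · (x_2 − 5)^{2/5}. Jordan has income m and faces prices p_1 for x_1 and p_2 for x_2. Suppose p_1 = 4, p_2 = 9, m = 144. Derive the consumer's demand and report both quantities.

Substituting into the budget: x_1* = 6 + 0.6·(m − 6·p_1 − 5·p_2)/p_1, and x_2* = 5 + 0.4·(…)/p_2.
Discretionary income = 144 − 6·4 − 5·9 = 75; x_1* = 6 + 0.6·75/4 = 17.25; x_2* = 5 + 0.4·75/9 = 8.3333.

x_1* = 17.25, x_2* = 8.3333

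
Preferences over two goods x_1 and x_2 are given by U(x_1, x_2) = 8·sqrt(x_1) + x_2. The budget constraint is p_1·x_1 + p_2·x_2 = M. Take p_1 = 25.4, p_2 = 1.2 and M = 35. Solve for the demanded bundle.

MU_x_1 = 4/√x_1, MU_x_2 = 1. Tangency: 4/√x_1 = p_1/p_2.
Solve: √x_1 = 4·p_2/p_1, so x_1*(p_1,p_2) = (4·p_2/p_1)², and x_2* = (M − p_1·x_1*)/p_2.
Plugging in: x_1* = (4·1.2/25.4)² = 0.0357, x_2* = 28.4108.

x_1* = 0.0357, x_2* = 28.4108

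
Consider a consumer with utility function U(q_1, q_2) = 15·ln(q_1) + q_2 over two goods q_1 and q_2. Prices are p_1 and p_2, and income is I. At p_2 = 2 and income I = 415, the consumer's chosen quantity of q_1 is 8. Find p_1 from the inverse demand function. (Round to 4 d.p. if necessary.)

p_1 = 3.75

Set MRS = p_1/p_2: (15/q_1)/1 = p_1/p_2.
So q_1*(p_1,p_2) = 15·p_2/p_1, independent of income; and q_2* = (I − 15·p_2)/p_2.
Set q_1* = 8 in the demand function and solve for p_1: p_1 = 3.75.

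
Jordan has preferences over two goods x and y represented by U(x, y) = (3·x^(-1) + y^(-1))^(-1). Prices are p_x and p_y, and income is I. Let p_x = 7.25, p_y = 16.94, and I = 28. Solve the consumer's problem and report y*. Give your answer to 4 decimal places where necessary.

Substitute y = (y/x)·x into the budget: x* = I/(p_x + p_y·(y/x)).
Numerically y/x = 0.377704, so x* = 28/(7.25 + 16.94·0.377704) = 2.0515 and y* = 0.377704·2.0515 = 0.7749.

y* = 0.7749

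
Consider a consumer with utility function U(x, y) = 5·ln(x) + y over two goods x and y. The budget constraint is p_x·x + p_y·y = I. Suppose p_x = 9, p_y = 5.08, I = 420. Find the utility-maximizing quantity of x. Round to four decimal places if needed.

x* = 2.8222

MU_x = 5/x, MU_y = 1. Tangency: 5/x = p_x/p_y.
So x*(p_x,p_y) = 5·p_y/p_x, independent of income; and y* = (I − 5·p_y)/p_y.
At the given prices: x* = 5·5.08/9 = 2.8222.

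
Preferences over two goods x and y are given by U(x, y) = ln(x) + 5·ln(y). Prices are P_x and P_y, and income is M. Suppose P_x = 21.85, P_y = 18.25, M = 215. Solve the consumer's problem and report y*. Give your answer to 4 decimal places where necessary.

y* = 9.8174

Tangency: MRS = (1/5)·y/x = P_x/P_y.
Rearranging, P_y·y = 5·P_x·x. Substituting into the budget gives P_x·x·(1 + 5) = M.
Demand: x*(P_x,P_y,M) = 1/6·M/P_x and y* = 5/6·M/P_y.
At P_x=21.85, P_y=18.25, M=215: y* = 5/6·215/18.25 = 9.8174.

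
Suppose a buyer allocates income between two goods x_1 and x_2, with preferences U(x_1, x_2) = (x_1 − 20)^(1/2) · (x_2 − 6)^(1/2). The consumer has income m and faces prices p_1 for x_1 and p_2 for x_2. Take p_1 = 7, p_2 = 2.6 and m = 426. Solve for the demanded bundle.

x_1* = 39.3143, x_2* = 58

This is Cobb-Douglas in (x_1−20, x_2−6): tangency gives 0.5·p_2·(x_2−6) = 0.5·p_1·(x_1−20).
After buying the subsistence bundle (20, 6), a share 0.5 of the remaining income goes to x_1: x_1* = 20 + 0.5·(m − 20p_1 − 6p_2)/p_1.
Discretionary income = 426 − 20·7 − 6·2.6 = 270.4; x_1* = 20 + 0.5·270.4/7 = 39.3143; x_2* = 6 + 0.5·270.4/2.6 = 58.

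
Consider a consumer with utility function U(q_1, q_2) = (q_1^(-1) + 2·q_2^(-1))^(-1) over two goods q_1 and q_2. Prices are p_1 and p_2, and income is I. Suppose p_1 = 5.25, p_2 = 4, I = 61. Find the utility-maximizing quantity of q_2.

q_2* = 8.425

Numerically q_2/q_1 = 1.620185, so q_1* = 61/(5.25 + 4·1.620185) = 5.2 and q_2* = 1.620185·5.2 = 8.425.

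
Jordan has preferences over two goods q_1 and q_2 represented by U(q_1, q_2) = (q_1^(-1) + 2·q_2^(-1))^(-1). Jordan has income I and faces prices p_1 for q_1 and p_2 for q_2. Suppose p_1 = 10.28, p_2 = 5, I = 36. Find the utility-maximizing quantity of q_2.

q_2* = 3.5751

MU_q_1 ∝ q_1^(-2), MU_q_2 ∝ 2·q_2^(-2), so MRS = (1/2)·(q_2/q_1)^(2) = p_1/p_2.
Solve for the ratio: q_2/q_1 = [2·p_1/p_2]^(0.5).
With the ratio pinned down, the budget gives q_1* = I/(p_1 + p_2·(q_2/q_1)) and q_2* = (q_2/q_1)·q_1*.
Numerically q_2/q_1 = 2.027807, so q_1* = 36/(10.28 + 5·2.027807) = 1.7631 and q_2* = 2.027807·1.7631 = 3.5751.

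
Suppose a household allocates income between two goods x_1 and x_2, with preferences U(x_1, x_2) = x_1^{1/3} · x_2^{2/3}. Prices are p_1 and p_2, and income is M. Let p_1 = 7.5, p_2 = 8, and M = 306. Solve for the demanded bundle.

x_1* = 13.6, x_2* = 25.5

Demand: x_1*(p_1,p_2,M) = 1/3·M/p_1 and x_2* = 2/3·M/p_2.
At p_1=7.5, p_2=8, M=306: x_1* = 1/3·306/7.5 = 13.6, x_2* = 25.5.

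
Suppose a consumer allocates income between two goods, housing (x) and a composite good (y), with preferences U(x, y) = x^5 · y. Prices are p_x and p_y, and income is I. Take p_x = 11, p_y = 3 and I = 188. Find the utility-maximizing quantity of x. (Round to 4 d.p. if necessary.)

x* = 14.2424

Tangency: MRS = 5·y/x = p_x/p_y.
Rearranging, p_y·y = (1/5)·p_x·x. Substituting into the budget gives p_x·x·(1 + (1/5)) = I.
Demand: x*(p_x,p_y,I) = 5/6·I/p_x and y* = 1/6·I/p_y.
At p_x=11, p_y=3, I=188: x* = 5/6·188/11 = 14.2424.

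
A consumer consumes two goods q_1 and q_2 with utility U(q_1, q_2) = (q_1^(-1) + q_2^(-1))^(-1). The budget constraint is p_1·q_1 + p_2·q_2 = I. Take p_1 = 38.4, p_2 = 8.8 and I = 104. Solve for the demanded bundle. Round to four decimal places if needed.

MU_q_1 ∝ q_1^(-2), MU_q_2 ∝ q_2^(-2), so MRS = (q_2/q_1)^(2) = p_1/p_2.
Hence q_2/q_1 = (p_1/p_2)^(1/(2)), i.e. raised to the 0.5 power.
Substitute q_2 = (q_2/q_1)·q_1 into the budget: q_1* = I/(p_1 + p_2·(q_2/q_1)).
Numerically q_2/q_1 = 2.088932, so q_1* = 104/(38.4 + 8.8·2.088932) = 1.8315 and q_2* = 2.088932·1.8315 = 3.826.

q_1* = 1.8315, q_2* = 3.826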